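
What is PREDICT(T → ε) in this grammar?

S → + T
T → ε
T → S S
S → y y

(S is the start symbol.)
{ $, '+', 'y' }

PREDICT(T → ε) = (FIRST(RHS) \ {ε}) ∪ (FOLLOW(T) if ε ∈ FIRST(RHS), i.e. RHS ⇒* ε)
The right-hand side is ε (FIRST(ε) = { ε }), so the predict set is FOLLOW(T) = { $, '+', 'y' }
PREDICT(T → ε) = { $, '+', 'y' }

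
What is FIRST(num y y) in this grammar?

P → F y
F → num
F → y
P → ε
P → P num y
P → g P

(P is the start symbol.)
To compute FIRST(num y y), process the symbols left to right:
Symbol num is a terminal. Add 'num' and stop.
FIRST(num y y) = { 'num' }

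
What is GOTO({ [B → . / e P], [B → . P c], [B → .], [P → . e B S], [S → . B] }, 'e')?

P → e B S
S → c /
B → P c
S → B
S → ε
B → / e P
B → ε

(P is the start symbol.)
GOTO(I, 'e') = CLOSURE({ [A → αX.β] : [A → α.Xβ] ∈ I, X = 'e' })

Items with dot before 'e', with the dot advanced:
  [P → . e B S] → [P → e . B S]
Closure of the advanced items:
  [P → e . B S] has the dot before B: add [B → . P c], [B → . / e P], [B → .]
  [B → . P c] has the dot before P: add [P → . e B S]

GOTO = { [B → . / e P], [B → . P c], [B → .], [P → . e B S], [P → e . B S] }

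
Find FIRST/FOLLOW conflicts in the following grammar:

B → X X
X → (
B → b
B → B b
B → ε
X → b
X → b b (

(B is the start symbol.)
Yes. B → X X with FOLLOW(B) on { 'b' }; B → b with FOLLOW(B) on { 'b' }; B → B b with FOLLOW(B) on { 'b' }

Nullable non-terminals: B.
FIRST sets used below: FIRST(X) = { '(', 'b' }, FIRST(B) = { '(', 'b', ε }

B: nullable alternative(s) B → ε; FOLLOW(B) = { $, 'b' }
  B → X X: FIRST \ {ε} = { '(', 'b' } — overlaps FOLLOW(B) on { 'b' }: CONFLICT
  B → b: FIRST \ {ε} = { 'b' } — overlaps FOLLOW(B) on { 'b' }: CONFLICT
  B → B b: FIRST \ {ε} = { '(', 'b' } — overlaps FOLLOW(B) on { 'b' }: CONFLICT
  B → ε: FIRST \ {ε} = { } — this is the only nullable alternative, skip

X has no nullable alternative, so no FIRST/FOLLOW check is needed there.

So the grammar has 3 FIRST/FOLLOW conflicts (marked CONFLICT above).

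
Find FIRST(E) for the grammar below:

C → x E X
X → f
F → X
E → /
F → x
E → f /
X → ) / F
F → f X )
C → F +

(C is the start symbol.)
{ '/', 'f' }

To compute FIRST(E), examine every production with E on the left-hand side, reading each right-hand side left to right until a non-nullable symbol is reached.

From E → /:
  - '/' is a terminal: add '/' and stop
From E → f /:
  - f is a terminal: add 'f' and stop

Collecting: FIRST(E) = { '/', 'f' }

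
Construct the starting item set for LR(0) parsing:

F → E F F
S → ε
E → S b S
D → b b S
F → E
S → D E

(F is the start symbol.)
{ [D → . b b S], [E → . S b S], [F → . E F F], [F → . E], [F' → . F], [S → . D E], [S → .] }

First, augment the grammar with F' → F
I₀ = CLOSURE({ [F' → . F] }):
  [F' → . F] has the dot before F: add [F → . E F F], [F → . E]
  [F → . E F F] has the dot before E: add [E → . S b S]
  [E → . S b S] has the dot before S: add [S → .], [S → . D E]
  [S → . D E] has the dot before D: add [D → . b b S]
No further items can be added.

I₀ = { [D → . b b S], [E → . S b S], [F → . E F F], [F → . E], [F' → . F], [S → . D E], [S → .] }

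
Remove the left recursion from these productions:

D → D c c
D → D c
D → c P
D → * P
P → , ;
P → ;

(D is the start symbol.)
D is directly left-recursive. The standard transformation for
  A → A α₁ | ... | A α_m | β₁ | ... | β_n
is
  A  → β₁ A' | ... | β_n A'
  A' → α₁ A' | ... | α_m A' | ε

D → c P becomes D → c P D'
D → * P becomes D → * P D'
D → D c c becomes D' → c c D'
D → D c becomes D' → c D'
Add D' → ε

Productions for other non-terminals are unchanged:
  P → , ;
  P → ;

Resulting grammar:
D → c P D'
D → * P D'
D' → c c D'
D' → c D'
D' → ε
P → , ;
P → ;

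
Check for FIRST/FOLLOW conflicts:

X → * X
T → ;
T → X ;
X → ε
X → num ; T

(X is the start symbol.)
No FIRST/FOLLOW conflicts.

Nullable non-terminals: X.

X: nullable alternative(s) X → ε; FOLLOW(X) = { $, ';' }
  X → * X: FIRST \ {ε} = { '*' } — disjoint from FOLLOW(X)
  X → ε: FIRST \ {ε} = { } — this is the only nullable alternative, skip
  X → num ; T: FIRST \ {ε} = { 'num' } — disjoint from FOLLOW(X)

T has no nullable alternative, so no FIRST/FOLLOW check is needed there.

No FIRST/FOLLOW conflicts found.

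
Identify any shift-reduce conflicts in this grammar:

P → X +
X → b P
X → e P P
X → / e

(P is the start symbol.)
No shift-reduce conflicts

Augment with P' → P and build the canonical LR(0) collection (I0 = CLOSURE({[P' → . P]}), then GOTO on every symbol after a dot until no new states appear). It has 11 states:
  I0: { [P → . X +], [P' → . P], [X → . / e], [X → . b P], [X → . e P P] }  — shift
  I1: { [X → / . e] }  — shift
  I2: { [P' → P .] }  — accept
  I3: { [P → X . +] }  — shift
  I4: { [P → . X +], [X → . / e], [X → . b P], [X → . e P P], [X → b . P] }  — shift
  I5: { [P → . X +], [X → . / e], [X → . b P], [X → . e P P], [X → e . P P] }  — shift
  I6: { [P → . X +], [X → . / e], [X → . b P], [X → . e P P], [X → e P . P] }  — shift
  I7: { [X → e P P .] }  — reduce
  I8: { [X → b P .] }  — reduce
  I9: { [P → X + .] }  — reduce
  I10: { [X → / e .] }  — reduce

No state contains both a complete item and a shift item.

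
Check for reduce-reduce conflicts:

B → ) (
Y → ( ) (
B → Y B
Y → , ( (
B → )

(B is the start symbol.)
Augment with B' → B and build the canonical LR(0) collection (I0 = CLOSURE({[B' → . B]}), then GOTO on every symbol after a dot until no new states appear). It has 12 states:
  I0: { [B → . ) (], [B → . )], [B → . Y B], [B' → . B], [Y → . ( ) (], [Y → . , ( (] }  — shift
  I1: { [Y → ( . ) (] }  — shift
  I2: { [B → ) . (], [B → ) .] }  — shift, reduce
  I3: { [Y → , . ( (] }  — shift
  I4: { [B' → B .] }  — accept
  I5: { [B → . ) (], [B → . )], [B → . Y B], [B → Y . B], [Y → . ( ) (], [Y → . , ( (] }  — shift
  I6: { [B → Y B .] }  — reduce
  I7: { [Y → , ( . (] }  — shift
  I8: { [Y → , ( ( .] }  — reduce
  I9: { [B → ) ( .] }  — reduce
  I10: { [Y → ( ) . (] }  — shift
  I11: { [Y → ( ) ( .] }  — reduce

No state contains more than one complete item.

Answer: No reduce-reduce conflicts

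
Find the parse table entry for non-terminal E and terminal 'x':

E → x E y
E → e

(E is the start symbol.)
To find M[E, 'x'], we find productions for E where 'x' is in the predict set (PREDICT(N → α) = (FIRST(α) \ {ε}) ∪ (FOLLOW(N) if α ⇒* ε)).

E → x E y: PREDICT = { 'x' }
  'x' is in predict set, so this production goes in M[E, 'x']
E → e: PREDICT = { 'e' }

M[E, 'x'] = E → x E y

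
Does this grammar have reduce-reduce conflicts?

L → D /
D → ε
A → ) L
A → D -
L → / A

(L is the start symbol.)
A reduce-reduce conflict occurs when an LR(0) state has two complete items [A → α .] and [B → β .] — both call for a reduction, and with no lookahead the parser cannot choose between them.

Augment with L' → L and build the canonical LR(0) collection (I0 = CLOSURE({[L' → . L]}), then GOTO on every symbol after a dot until no new states appear). It has 10 states:
  I0: { [D → .], [L → . / A], [L → . D /], [L' → . L] }  — shift, reduce
  I1: { [A → . ) L], [A → . D -], [D → .], [L → / . A] }  — shift, reduce
  I2: { [L → D . /] }  — shift
  I3: { [L' → L .] }  — accept
  I4: { [L → D / .] }  — reduce
  I5: { [A → ) . L], [D → .], [L → . / A], [L → . D /] }  — shift, reduce
  I6: { [L → / A .] }  — reduce
  I7: { [A → D . -] }  — shift
  I8: { [A → D - .] }  — reduce
  I9: { [A → ) L .] }  — reduce

No state contains more than one complete item.

Answer: No reduce-reduce conflicts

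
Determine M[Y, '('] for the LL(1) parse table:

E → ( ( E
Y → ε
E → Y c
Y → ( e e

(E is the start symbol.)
To find M[Y, '('], we find productions for Y where '(' is in the predict set (PREDICT(N → α) = (FIRST(α) \ {ε}) ∪ (FOLLOW(N) if α ⇒* ε)).

Relevant sets:
  FOLLOW(Y) = { 'c' }

Y → ε: PREDICT = { 'c' }
Y → ( e e: PREDICT = { '(' }
  '(' is in predict set, so this production goes in M[Y, '(']

M[Y, '('] = Y → ( e e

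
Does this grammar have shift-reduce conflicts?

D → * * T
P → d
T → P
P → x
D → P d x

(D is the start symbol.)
Augment with D' → D and build the canonical LR(0) collection (I0 = CLOSURE({[D' → . D]}), then GOTO on every symbol after a dot until no new states appear). It has 11 states:
  I0: { [D → . * * T], [D → . P d x], [D' → . D], [P → . d], [P → . x] }  — shift
  I1: { [D → * . * T] }  — shift
  I2: { [D' → D .] }  — accept
  I3: { [D → P . d x] }  — shift
  I4: { [P → d .] }  — reduce
  I5: { [P → x .] }  — reduce
  I6: { [D → P d . x] }  — shift
  I7: { [D → P d x .] }  — reduce
  I8: { [D → * * . T], [P → . d], [P → . x], [T → . P] }  — shift
  I9: { [T → P .] }  — reduce
  I10: { [D → * * T .] }  — reduce

No state contains both a complete item and a shift item.

Answer: No shift-reduce conflicts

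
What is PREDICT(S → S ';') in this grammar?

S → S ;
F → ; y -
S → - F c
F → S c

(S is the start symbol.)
PREDICT(S → S ';') = (FIRST(RHS) \ {ε}) ∪ (FOLLOW(S) if ε ∈ FIRST(RHS), i.e. RHS ⇒* ε)
FIRST(S) = { '-' }
FIRST(S ';') = { '-' }
ε ∉ FIRST(S ';'), so FOLLOW(S) is not added.
PREDICT(S → S ';') = { '-' }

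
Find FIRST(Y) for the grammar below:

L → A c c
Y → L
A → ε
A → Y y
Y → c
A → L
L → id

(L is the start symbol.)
{ 'c', 'id' }

To compute FIRST(Y), examine every production with Y on the left-hand side, reading each right-hand side left to right until a non-nullable symbol is reached.

FIRST sets of the other non-terminals involved (by the same procedure, iterated to a fixed point):
  FIRST(L) = { 'c', 'id' }

From Y → L:
  - L is a non-terminal: add FIRST(L) \ {ε} = { 'c', 'id' }
    L is not nullable, so stop
From Y → c:
  - c is a terminal: add 'c' and stop

Collecting: FIRST(Y) = { 'c', 'id' }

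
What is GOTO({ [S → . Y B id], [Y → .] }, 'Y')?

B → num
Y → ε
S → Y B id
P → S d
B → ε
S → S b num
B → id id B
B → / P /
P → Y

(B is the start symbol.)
{ [B → . / P /], [B → . id id B], [B → . num], [B → .], [S → Y . B id] }

GOTO(I, 'Y') = CLOSURE({ [A → αX.β] : [A → α.Xβ] ∈ I, X = 'Y' })

Items with dot before 'Y', with the dot advanced:
  [S → . Y B id] → [S → Y . B id]
Closure of the advanced items:
  [S → Y . B id] has the dot before B: add [B → . num], [B → .], [B → . id id B], [B → . / P /]

GOTO = { [B → . / P /], [B → . id id B], [B → . num], [B → .], [S → Y . B id] }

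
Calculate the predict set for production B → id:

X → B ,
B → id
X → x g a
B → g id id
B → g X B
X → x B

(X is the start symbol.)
PREDICT(B → id) = (FIRST(RHS) \ {ε}) ∪ (FOLLOW(B) if ε ∈ FIRST(RHS), i.e. RHS ⇒* ε)
FIRST(id) = { 'id' }
ε ∉ FIRST(id), so FOLLOW(B) is not added.
PREDICT(B → id) = { 'id' }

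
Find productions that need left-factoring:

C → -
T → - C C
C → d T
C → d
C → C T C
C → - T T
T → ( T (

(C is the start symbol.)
Yes, C has productions with common prefix '-'; C has productions with common prefix 'd'

Left-factoring is needed when two productions for the same non-terminal
share a common prefix on the right-hand side.

Productions for C:
  C → -
  C → d T
  C → d
  C → C T C
  C → - T T
Productions for T:
  T → - C C
  T → ( T (

Found common prefix '-' in productions for C
Found common prefix 'd' in productions for C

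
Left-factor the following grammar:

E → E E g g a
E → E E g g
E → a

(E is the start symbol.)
Left-factoring transforms A → αβ₁ | αβ₂ into A → αA' and A' → β₁ | β₂
(α is the longest common prefix among the alternatives). Repeat until
no nonterminal has two alternatives with a common prefix.

Round 1: E has alternatives sharing prefix 'E E g g'. Introduce E': E → E E g g E'
  Add: E' → a
  Add: E' → ε

No remaining common prefixes — done.

Resulting grammar:
E → E E g g E'
E' → a
E' → ε
E → a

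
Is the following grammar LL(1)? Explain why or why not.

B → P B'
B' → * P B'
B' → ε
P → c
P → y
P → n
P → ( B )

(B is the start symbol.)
Yes, the grammar is LL(1).

A grammar is LL(1) if for each non-terminal N with multiple productions, the predict sets of those productions are pairwise disjoint, where PREDICT(N → α) = (FIRST(α) \ {ε}) ∪ (FOLLOW(N) if α ⇒* ε).

Relevant sets:
  FOLLOW(B') = { $, ')' }

For B':
  PREDICT(B' → '*' P B') = { '*' }
  PREDICT(B' → ε) = { $, ')' }
For P:
  PREDICT(P → c) = { 'c' }
  PREDICT(P → y) = { 'y' }
  PREDICT(P → n) = { 'n' }
  PREDICT(P → '(' B ')') = { '(' }
B has a single production, so nothing to check there.

All predict sets are disjoint. The grammar IS LL(1).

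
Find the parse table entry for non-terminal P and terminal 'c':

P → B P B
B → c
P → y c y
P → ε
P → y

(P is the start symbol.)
P → B P B, P → ε

To find M[P, 'c'], we find productions for P where 'c' is in the predict set (PREDICT(N → α) = (FIRST(α) \ {ε}) ∪ (FOLLOW(N) if α ⇒* ε)).

Relevant sets:
  FIRST(B) = { 'c' }
  FOLLOW(P) = { $, 'c' }

P → B P B: PREDICT = { 'c' }
  'c' is in predict set, so this production goes in M[P, 'c']
P → y c y: PREDICT = { 'y' }
P → ε: PREDICT = { $, 'c' }
  'c' is in predict set, so this production goes in M[P, 'c']
P → y: PREDICT = { 'y' }

M[P, 'c'] = P → B P B, P → ε  (a multiply-defined cell — the grammar is not LL(1))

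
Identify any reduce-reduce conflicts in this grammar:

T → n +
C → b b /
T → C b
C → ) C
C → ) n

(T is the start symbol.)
Augment with T' → T and build the canonical LR(0) collection (I0 = CLOSURE({[T' → . T]}), then GOTO on every symbol after a dot until no new states appear). It has 12 states:
  I0: { [C → . ) C], [C → . ) n], [C → . b b /], [T → . C b], [T → . n +], [T' → . T] }  — shift
  I1: { [C → ) . C], [C → ) . n], [C → . ) C], [C → . ) n], [C → . b b /] }  — shift
  I2: { [T → C . b] }  — shift
  I3: { [T' → T .] }  — accept
  I4: { [C → b . b /] }  — shift
  I5: { [T → n . +] }  — shift
  I6: { [T → n + .] }  — reduce
  I7: { [C → b b . /] }  — shift
  I8: { [C → b b / .] }  — reduce
  I9: { [T → C b .] }  — reduce
  I10: { [C → ) C .] }  — reduce
  I11: { [C → ) n .] }  — reduce

No state contains more than one complete item.

Answer: No reduce-reduce conflicts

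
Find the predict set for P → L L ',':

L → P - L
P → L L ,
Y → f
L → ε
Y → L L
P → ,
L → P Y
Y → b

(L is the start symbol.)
PREDICT(P → L L ',') = (FIRST(RHS) \ {ε}) ∪ (FOLLOW(P) if ε ∈ FIRST(RHS), i.e. RHS ⇒* ε)
FIRST(L) = { ',', ε }
FIRST(L L ',') = { ',' }
ε ∉ FIRST(L L ','), so FOLLOW(P) is not added.
PREDICT(P → L L ',') = { ',' }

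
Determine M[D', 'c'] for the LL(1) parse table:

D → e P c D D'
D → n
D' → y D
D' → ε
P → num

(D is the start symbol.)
To find M[D', 'c'], we find productions for D' where 'c' is in the predict set (PREDICT(N → α) = (FIRST(α) \ {ε}) ∪ (FOLLOW(N) if α ⇒* ε)).

Relevant sets:
  FOLLOW(D') = { $, 'y' }

D' → y D: PREDICT = { 'y' }
D' → ε: PREDICT = { $, 'y' }

M[D', 'c'] is empty (no production applies)

Answer: Empty (error entry)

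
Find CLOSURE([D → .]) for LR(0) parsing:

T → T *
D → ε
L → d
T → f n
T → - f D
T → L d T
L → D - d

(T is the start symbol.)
Start with: [D → .]
The dot is at the end, so nothing is added.

CLOSURE = { [D → .] }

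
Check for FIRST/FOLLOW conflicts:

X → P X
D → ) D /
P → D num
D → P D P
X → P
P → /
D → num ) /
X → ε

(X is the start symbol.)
No FIRST/FOLLOW conflicts.

Nullable non-terminals: X.
FIRST sets used below: FIRST(P) = { ')', '/', 'num' }

X: nullable alternative(s) X → ε; FOLLOW(X) = { $ }
  X → P X: FIRST \ {ε} = { ')', '/', 'num' } — disjoint from FOLLOW(X)
  X → P: FIRST \ {ε} = { ')', '/', 'num' } — disjoint from FOLLOW(X)
  X → ε: FIRST \ {ε} = { } — this is the only nullable alternative, skip

D, P have no nullable alternative, so no FIRST/FOLLOW check is needed there.

No FIRST/FOLLOW conflicts found.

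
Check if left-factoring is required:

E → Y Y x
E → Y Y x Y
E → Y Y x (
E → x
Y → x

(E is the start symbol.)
Yes, E has productions with common prefix 'Y Y x'

Left-factoring is needed when two productions for the same non-terminal
share a common prefix on the right-hand side.

Productions for E:
  E → Y Y x
  E → Y Y x Y
  E → Y Y x (
  E → x

Found common prefix 'Y Y x' in productions for E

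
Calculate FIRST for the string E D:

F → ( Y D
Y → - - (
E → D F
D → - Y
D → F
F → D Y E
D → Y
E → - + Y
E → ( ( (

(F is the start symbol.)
{ '(', '-' }

FIRST sets of the non-terminals involved (from the grammar, by fixed-point iteration):
  FIRST(E) = { '(', '-' }

To compute FIRST(E D), process the symbols left to right:
Symbol E is a non-terminal. Add FIRST(E) \ {ε} = { '(', '-' }
E is not nullable (ε ∉ FIRST(E)), so stop here.
FIRST(E D) = { '(', '-' }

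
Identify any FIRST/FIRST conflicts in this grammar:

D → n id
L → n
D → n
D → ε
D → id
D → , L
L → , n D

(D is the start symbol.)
Yes. D → n id / D → n on { 'n' }

Productions for D:
  D → n id: FIRST = { 'n' }
  D → n: FIRST = { 'n' }
  D → ε: FIRST = { ε }
  D → id: FIRST = { 'id' }
  D → , L: FIRST = { ',' }
Productions for L:
  L → n: FIRST = { 'n' }
  L → , n D: FIRST = { ',' }

Conflict for D: D → n id and D → n
  Overlap: { 'n' }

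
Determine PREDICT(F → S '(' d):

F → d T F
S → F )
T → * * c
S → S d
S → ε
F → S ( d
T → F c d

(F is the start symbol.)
{ '(', 'd' }

PREDICT(F → S '(' d) = (FIRST(RHS) \ {ε}) ∪ (FOLLOW(F) if ε ∈ FIRST(RHS), i.e. RHS ⇒* ε)
FIRST(S) = { '(', 'd', ε }
FIRST(S '(' d) = { '(', 'd' }
ε ∉ FIRST(S '(' d), so FOLLOW(F) is not added.
PREDICT(F → S '(' d) = { '(', 'd' }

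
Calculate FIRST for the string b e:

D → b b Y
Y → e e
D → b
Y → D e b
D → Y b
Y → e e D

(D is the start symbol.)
{ 'b' }

To compute FIRST(b e), process the symbols left to right:
Symbol b is a terminal. Add 'b' and stop.
FIRST(b e) = { 'b' }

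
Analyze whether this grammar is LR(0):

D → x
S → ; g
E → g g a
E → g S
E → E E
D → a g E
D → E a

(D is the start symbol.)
No. Shift-reduce conflict between [D → a g E .] and [E → . g S]

A grammar is LR(0) if no state in the canonical LR(0) collection has:
  - both a shift item (dot before a terminal) and a complete item (shift-reduce conflict), or
  - two or more complete items (reduce-reduce conflict; the accept item [D' → D .] counts as a complete item here).

Augment with D' → D and build the canonical LR(0) collection (I0 = CLOSURE({[D' → . D]}), then GOTO on every symbol after a dot until no new states appear). It has 15 states:
  I0: { [D → . E a], [D → . a g E], [D → . x], [D' → . D], [E → . E E], [E → . g S], [E → . g g a] }  — shift
  I1: { [D' → D .] }  — accept
  I2: { [D → E . a], [E → . E E], [E → . g S], [E → . g g a], [E → E . E] }  — shift
  I3: { [D → a . g E] }  — shift
  I4: { [E → g . S], [E → g . g a], [S → . ; g] }  — shift
  I5: { [D → x .] }  — reduce
  I6: { [S → ; . g] }  — shift
  I7: { [E → g S .] }  — reduce
  I8: { [E → g g . a] }  — shift
  I9: { [E → g g a .] }  — reduce
  I10: { [S → ; g .] }  — reduce
  I11: { [D → a g . E], [E → . E E], [E → . g S], [E → . g g a] }  — shift
  I12: { [D → a g E .], [E → . E E], [E → . g S], [E → . g g a], [E → E . E] }  — shift, reduce
  I13: { [E → . E E], [E → . g S], [E → . g g a], [E → E . E], [E → E E .] }  — shift, reduce
  I14: { [D → E a .] }  — reduce

Conflict in state I12:
  Shift-reduce conflict between [D → a g E .] and [E → . g S]
So the grammar is NOT LR(0).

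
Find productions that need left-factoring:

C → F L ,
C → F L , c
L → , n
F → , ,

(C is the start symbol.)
Left-factoring is needed when two productions for the same non-terminal
share a common prefix on the right-hand side.

Productions for C:
  C → F L ,
  C → F L , c

Found common prefix 'F L ,' in productions for C

Answer: Yes, C has productions with common prefix 'F L ,'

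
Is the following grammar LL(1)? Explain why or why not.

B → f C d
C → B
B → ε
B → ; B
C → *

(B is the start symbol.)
A grammar is LL(1) if for each non-terminal N with multiple productions, the predict sets of those productions are pairwise disjoint, where PREDICT(N → α) = (FIRST(α) \ {ε}) ∪ (FOLLOW(N) if α ⇒* ε).

Relevant sets:
  FIRST(B) = { ';', 'f', ε }
  FOLLOW(B) = { $, 'd' }
  FOLLOW(C) = { 'd' }

For B:
  PREDICT(B → f C d) = { 'f' }
  PREDICT(B → ε) = { $, 'd' }
  PREDICT(B → ';' B) = { ';' }
For C:
  PREDICT(C → B) = { ';', 'd', 'f' }
  PREDICT(C → '*') = { '*' }

All predict sets are disjoint. The grammar IS LL(1).

Answer: Yes, the grammar is LL(1).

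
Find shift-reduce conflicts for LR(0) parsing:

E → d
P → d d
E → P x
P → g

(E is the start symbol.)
Yes — I3: [E → d .] vs [P → d . d]

A shift-reduce conflict occurs when an LR(0) state has both:
  - a complete (reduce) item [A → α .] (dot at the end), and
  - a shift item [B → β . c γ] (dot before a terminal).

Augment with E' → E and build the canonical LR(0) collection (I0 = CLOSURE({[E' → . E]}), then GOTO on every symbol after a dot until no new states appear). It has 7 states:
  I0: { [E → . P x], [E → . d], [E' → . E], [P → . d d], [P → . g] }  — shift
  I1: { [E' → E .] }  — accept
  I2: { [E → P . x] }  — shift
  I3: { [E → d .], [P → d . d] }  — shift, reduce
  I4: { [P → g .] }  — reduce
  I5: { [P → d d .] }  — reduce
  I6: { [E → P x .] }  — reduce

I3 contains reduce item [E → d .] and shift item [P → d . d] — shift-reduce conflict.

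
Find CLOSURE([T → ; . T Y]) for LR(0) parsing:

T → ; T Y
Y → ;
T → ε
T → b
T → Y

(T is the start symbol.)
{ [T → . ; T Y], [T → . Y], [T → . b], [T → .], [T → ; . T Y], [Y → . ;] }

To compute CLOSURE, for each item [A → α.Bβ] where B is a non-terminal, add [B → .γ] for all productions B → γ; repeat for the newly added items until nothing changes.

Start with: [T → ; . T Y]
  [T → ; . T Y] has the dot before T: add [T → . ; T Y], [T → .], [T → . b], [T → . Y]
  [T → . Y] has the dot before Y: add [Y → . ;]
No further items can be added.

CLOSURE = { [T → . ; T Y], [T → . Y], [T → . b], [T → .], [T → ; . T Y], [Y → . ;] }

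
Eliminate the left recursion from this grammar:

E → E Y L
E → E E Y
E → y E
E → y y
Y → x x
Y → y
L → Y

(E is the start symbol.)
E → y E E'
E → y y E'
E' → Y L E'
E' → E Y E'
E' → ε
Y → x x
Y → y
L → Y

E is directly left-recursive. The standard transformation for
  A → A α₁ | ... | A α_m | β₁ | ... | β_n
is
  A  → β₁ A' | ... | β_n A'
  A' → α₁ A' | ... | α_m A' | ε

E → y E becomes E → y E E'
E → y y becomes E → y y E'
E → E Y L becomes E' → Y L E'
E → E E Y becomes E' → E Y E'
Add E' → ε

Productions for other non-terminals are unchanged:
  Y → x x
  Y → y
  L → Y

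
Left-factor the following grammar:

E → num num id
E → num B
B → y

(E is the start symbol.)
E → num E'
E' → num id
E' → B
B → y

Left-factoring transforms A → αβ₁ | αβ₂ into A → αA' and A' → β₁ | β₂
(α is the longest common prefix among the alternatives). Repeat until
no nonterminal has two alternatives with a common prefix.

Round 1: E has alternatives sharing prefix 'num'. Introduce E': E → num E'
  Add: E' → num id
  Add: E' → B

No remaining common prefixes — done.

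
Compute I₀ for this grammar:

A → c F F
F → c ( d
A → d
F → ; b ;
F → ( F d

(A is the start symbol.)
First, augment the grammar with A' → A
I₀ = CLOSURE({ [A' → . A] }):
  [A' → . A] has the dot before A: add [A → . c F F], [A → . d]
No further items can be added.

I₀ = { [A → . c F F], [A → . d], [A' → . A] }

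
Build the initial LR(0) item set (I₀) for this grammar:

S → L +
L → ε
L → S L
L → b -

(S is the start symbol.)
{ [L → . S L], [L → . b -], [L → .], [S → . L +], [S' → . S] }

First, augment the grammar with S' → S
I₀ = CLOSURE({ [S' → . S] }):
  [S' → . S] has the dot before S: add [S → . L +]
  [S → . L +] has the dot before L: add [L → .], [L → . S L], [L → . b -]
No further items can be added.

I₀ = { [L → . S L], [L → . b -], [L → .], [S → . L +], [S' → . S] }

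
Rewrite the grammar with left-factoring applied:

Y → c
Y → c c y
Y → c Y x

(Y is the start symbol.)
Y → c Y'
Y' → ε
Y' → c y
Y' → Y x

Left-factoring transforms A → αβ₁ | αβ₂ into A → αA' and A' → β₁ | β₂
(α is the longest common prefix among the alternatives). Repeat until
no nonterminal has two alternatives with a common prefix.

Round 1: Y has alternatives sharing prefix 'c'. Introduce Y': Y → c Y'
  Add: Y' → ε
  Add: Y' → c y
  Add: Y' → Y x

No remaining common prefixes — done.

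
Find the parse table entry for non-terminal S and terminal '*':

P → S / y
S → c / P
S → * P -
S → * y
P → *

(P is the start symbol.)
S → * P -, S → * y

To find M[S, '*'], we find productions for S where '*' is in the predict set (PREDICT(N → α) = (FIRST(α) \ {ε}) ∪ (FOLLOW(N) if α ⇒* ε)).

S → c / P: PREDICT = { 'c' }
S → * P -: PREDICT = { '*' }
  '*' is in predict set, so this production goes in M[S, '*']
S → * y: PREDICT = { '*' }
  '*' is in predict set, so this production goes in M[S, '*']

M[S, '*'] = S → * P -, S → * y  (a multiply-defined cell — the grammar is not LL(1))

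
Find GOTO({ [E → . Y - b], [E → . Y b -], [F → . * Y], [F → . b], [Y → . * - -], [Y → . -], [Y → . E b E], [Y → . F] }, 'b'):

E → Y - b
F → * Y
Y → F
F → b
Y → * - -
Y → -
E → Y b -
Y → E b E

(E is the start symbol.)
GOTO(I, 'b') = CLOSURE({ [A → αX.β] : [A → α.Xβ] ∈ I, X = 'b' })

Items with dot before 'b', with the dot advanced:
  [F → . b] → [F → b .]
Closure adds nothing (no advanced item has the dot before a non-terminal).

GOTO = { [F → b .] }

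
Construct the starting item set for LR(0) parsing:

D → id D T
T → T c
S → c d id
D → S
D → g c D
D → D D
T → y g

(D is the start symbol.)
{ [D → . D D], [D → . S], [D → . g c D], [D → . id D T], [D' → . D], [S → . c d id] }

First, augment the grammar with D' → D
I₀ = CLOSURE({ [D' → . D] }):
  [D' → . D] has the dot before D: add [D → . id D T], [D → . S], [D → . g c D], [D → . D D]
  [D → . S] has the dot before S: add [S → . c d id]
No further items can be added.

I₀ = { [D → . D D], [D → . S], [D → . g c D], [D → . id D T], [D' → . D], [S → . c d id] }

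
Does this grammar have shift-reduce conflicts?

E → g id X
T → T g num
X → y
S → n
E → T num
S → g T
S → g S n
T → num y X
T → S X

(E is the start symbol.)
Yes — I11: [S → g T .] vs [T → T . g num]

A shift-reduce conflict occurs when an LR(0) state has both:
  - a complete (reduce) item [A → α .] (dot at the end), and
  - a shift item [B → β . c γ] (dot before a terminal).

Augment with E' → E and build the canonical LR(0) collection (I0 = CLOSURE({[E' → . E]}), then GOTO on every symbol after a dot until no new states appear). It has 20 states:
  I0: { [E → . T num], [E → . g id X], [E' → . E], [S → . g S n], [S → . g T], [S → . n], [T → . S X], [T → . T g num], [T → . num y X] }  — shift
  I1: { [E' → E .] }  — accept
  I2: { [T → S . X], [X → . y] }  — shift
  I3: { [E → T . num], [T → T . g num] }  — shift
  I4: { [E → g . id X], [S → . g S n], [S → . g T], [S → . n], [S → g . S n], [S → g . T], [T → . S X], [T → . T g num], [T → . num y X] }  — shift
  I5: { [S → n .] }  — reduce
  I6: { [T → num . y X] }  — shift
  I7: { [T → num y . X], [X → . y] }  — shift
  I8: { [T → num y X .] }  — reduce
  I9: { [X → y .] }  — reduce
  I10: { [S → g S . n], [T → S . X], [X → . y] }  — shift
  I11: { [S → g T .], [T → T . g num] }  — shift, reduce
  I12: { [S → . g S n], [S → . g T], [S → . n], [S → g . S n], [S → g . T], [T → . S X], [T → . T g num], [T → . num y X] }  — shift
  I13: { [E → g id . X], [X → . y] }  — shift
  I14: { [E → g id X .] }  — reduce
  I15: { [T → T g . num] }  — shift
  I16: { [T → T g num .] }  — reduce
  I17: { [T → S X .] }  — reduce
  I18: { [S → g S n .] }  — reduce
  I19: { [E → T num .] }  — reduce

I11 contains reduce item [S → g T .] and shift item [T → T . g num] — shift-reduce conflict.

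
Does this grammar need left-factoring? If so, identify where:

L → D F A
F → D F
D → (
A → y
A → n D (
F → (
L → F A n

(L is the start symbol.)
Left-factoring is needed when two productions for the same non-terminal
share a common prefix on the right-hand side.

Productions for L:
  L → D F A
  L → F A n
Productions for F:
  F → D F
  F → (
Productions for A:
  A → y
  A → n D (

No common prefixes found.

Answer: No, left-factoring is not needed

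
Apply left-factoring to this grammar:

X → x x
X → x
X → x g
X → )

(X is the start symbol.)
X → x X'
X' → x
X' → ε
X' → g
X → )

Left-factoring transforms A → αβ₁ | αβ₂ into A → αA' and A' → β₁ | β₂
(α is the longest common prefix among the alternatives). Repeat until
no nonterminal has two alternatives with a common prefix.

Round 1: X has alternatives sharing prefix 'x'. Introduce X': X → x X'
  Add: X' → x
  Add: X' → ε
  Add: X' → g

No remaining common prefixes — done.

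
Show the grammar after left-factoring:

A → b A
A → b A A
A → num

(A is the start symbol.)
A → b A A'
A' → ε
A' → A
A → num

Left-factoring transforms A → αβ₁ | αβ₂ into A → αA' and A' → β₁ | β₂
(α is the longest common prefix among the alternatives). Repeat until
no nonterminal has two alternatives with a common prefix.

Round 1: A has alternatives sharing prefix 'b A'. Introduce A': A → b A A'
  Add: A' → ε
  Add: A' → A

No remaining common prefixes — done.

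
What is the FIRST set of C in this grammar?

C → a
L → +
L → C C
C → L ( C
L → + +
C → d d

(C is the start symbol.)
To compute FIRST(C), examine every production with C on the left-hand side, reading each right-hand side left to right until a non-nullable symbol is reached.

FIRST sets of the other non-terminals involved (by the same procedure, iterated to a fixed point):
  FIRST(L) = { '+', 'a', 'd' }

From C → a:
  - a is a terminal: add 'a' and stop
From C → L ( C:
  - L is a non-terminal: add FIRST(L) \ {ε} = { '+', 'a', 'd' }
    L is not nullable, so stop
From C → d d:
  - d is a terminal: add 'd' and stop

Collecting: FIRST(C) = { '+', 'a', 'd' }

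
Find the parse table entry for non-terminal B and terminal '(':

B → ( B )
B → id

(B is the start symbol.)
To find M[B, '('], we find productions for B where '(' is in the predict set (PREDICT(N → α) = (FIRST(α) \ {ε}) ∪ (FOLLOW(N) if α ⇒* ε)).

B → ( B ): PREDICT = { '(' }
  '(' is in predict set, so this production goes in M[B, '(']
B → id: PREDICT = { 'id' }

M[B, '('] = B → ( B )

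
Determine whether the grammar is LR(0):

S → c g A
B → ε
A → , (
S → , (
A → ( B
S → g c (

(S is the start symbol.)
A grammar is LR(0) if no state in the canonical LR(0) collection has:
  - both a shift item (dot before a terminal) and a complete item (shift-reduce conflict), or
  - two or more complete items (reduce-reduce conflict; the accept item [S' → S .] counts as a complete item here).

Augment with S' → S and build the canonical LR(0) collection (I0 = CLOSURE({[S' → . S]}), then GOTO on every symbol after a dot until no new states appear). It has 14 states:
  I0: { [S → . , (], [S → . c g A], [S → . g c (], [S' → . S] }  — shift
  I1: { [S → , . (] }  — shift
  I2: { [S' → S .] }  — accept
  I3: { [S → c . g A] }  — shift
  I4: { [S → g . c (] }  — shift
  I5: { [S → g c . (] }  — shift
  I6: { [S → g c ( .] }  — reduce
  I7: { [A → . ( B], [A → . , (], [S → c g . A] }  — shift
  I8: { [A → ( . B], [B → .] }  — reduce
  I9: { [A → , . (] }  — shift
  I10: { [S → c g A .] }  — reduce
  I11: { [A → , ( .] }  — reduce
  I12: { [A → ( B .] }  — reduce
  I13: { [S → , ( .] }  — reduce

Every state is either a pure shift/goto state or contains exactly one complete item and nothing to shift — no conflicts. The grammar is LR(0).

Answer: Yes, the grammar is LR(0)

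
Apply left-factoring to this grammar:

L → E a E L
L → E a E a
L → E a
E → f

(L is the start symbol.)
Left-factoring transforms A → αβ₁ | αβ₂ into A → αA' and A' → β₁ | β₂
(α is the longest common prefix among the alternatives). Repeat until
no nonterminal has two alternatives with a common prefix.

Round 1: L has alternatives sharing prefix 'E a'. Introduce L': L → E a L'
  Add: L' → E L
  Add: L' → E a
  Add: L' → ε

Round 2: L' has alternatives sharing prefix 'E'. Introduce L'': L' → E L''
  Add: L'' → L
  Add: L'' → a

No remaining common prefixes — done.

Resulting grammar:
L → E a L'
L' → E L''
L'' → L
L'' → a
L' → ε
E → f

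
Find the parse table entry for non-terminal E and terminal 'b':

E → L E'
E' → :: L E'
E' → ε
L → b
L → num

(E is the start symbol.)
E → L E'

To find M[E, 'b'], we find productions for E where 'b' is in the predict set (PREDICT(N → α) = (FIRST(α) \ {ε}) ∪ (FOLLOW(N) if α ⇒* ε)).

Relevant sets:
  FIRST(L) = { 'b', 'num' }

E → L E': PREDICT = { 'b', 'num' }
  'b' is in predict set, so this production goes in M[E, 'b']

M[E, 'b'] = E → L E'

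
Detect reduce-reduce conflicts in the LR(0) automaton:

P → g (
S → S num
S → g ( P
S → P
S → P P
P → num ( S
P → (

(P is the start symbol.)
No reduce-reduce conflicts

Augment with P' → P and build the canonical LR(0) collection (I0 = CLOSURE({[P' → . P]}), then GOTO on every symbol after a dot until no new states appear). It has 14 states:
  I0: { [P → . (], [P → . g (], [P → . num ( S], [P' → . P] }  — shift
  I1: { [P → ( .] }  — reduce
  I2: { [P' → P .] }  — accept
  I3: { [P → g . (] }  — shift
  I4: { [P → num . ( S] }  — shift
  I5: { [P → . (], [P → . g (], [P → . num ( S], [P → num ( . S], [S → . P P], [S → . P], [S → . S num], [S → . g ( P] }  — shift
  I6: { [P → . (], [P → . g (], [P → . num ( S], [S → P . P], [S → P .] }  — shift, reduce
  I7: { [P → num ( S .], [S → S . num] }  — shift, reduce
  I8: { [P → g . (], [S → g . ( P] }  — shift
  I9: { [P → . (], [P → . g (], [P → . num ( S], [P → g ( .], [S → g ( . P] }  — shift, reduce
  I10: { [S → g ( P .] }  — reduce
  I11: { [S → S num .] }  — reduce
  I12: { [S → P P .] }  — reduce
  I13: { [P → g ( .] }  — reduce

No state contains more than one complete item.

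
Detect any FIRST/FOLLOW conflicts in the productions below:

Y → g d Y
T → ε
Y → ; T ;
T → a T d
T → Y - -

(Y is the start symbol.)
A FIRST/FOLLOW conflict occurs when a non-terminal N has a nullable alternative N → β (β ⇒* ε) and another alternative N → α with FIRST(α) ∩ FOLLOW(N) ≠ ∅: on such a lookahead the parser cannot decide between expanding α and letting N vanish via β.

Nullable non-terminals: T.
FIRST sets used below: FIRST(Y) = { ';', 'g' }

T: nullable alternative(s) T → ε; FOLLOW(T) = { ';', 'd' }
  T → ε: FIRST \ {ε} = { } — this is the only nullable alternative, skip
  T → a T d: FIRST \ {ε} = { 'a' } — disjoint from FOLLOW(T)
  T → Y - -: FIRST \ {ε} = { ';', 'g' } — overlaps FOLLOW(T) on { ';' }: CONFLICT

Y has no nullable alternative, so no FIRST/FOLLOW check is needed there.

So the grammar has 1 FIRST/FOLLOW conflict (marked CONFLICT above).

Answer: Yes. T → Y '-' '-' with FOLLOW(T) on { ';' }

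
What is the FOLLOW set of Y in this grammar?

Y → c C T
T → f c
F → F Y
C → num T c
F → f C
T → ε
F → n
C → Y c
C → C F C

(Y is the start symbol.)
To compute FOLLOW(Y), find every occurrence of Y on a right-hand side N → α Y β: add FIRST(β) \ {ε}, and if β is empty or nullable also add FOLLOW(N). Iterate to a fixed point.

Y is the start symbol, so $ ∈ FOLLOW(Y).
In F → F Y: Y is at the end, add FOLLOW(F)
In C → Y c: Y is followed by c, add FIRST(c) \ {ε} = { 'c' }

The FOLLOW sets referred to above (computed the same way, to a fixed point):
  FOLLOW(F) = { 'c', 'num' }

Taking the union: FOLLOW(Y) = { $, 'c', 'num' }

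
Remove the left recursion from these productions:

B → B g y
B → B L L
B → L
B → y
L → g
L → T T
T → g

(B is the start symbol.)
B → L B'
B → y B'
B' → g y B'
B' → L L B'
B' → ε
L → g
L → T T
T → g

B is directly left-recursive. The standard transformation for
  A → A α₁ | ... | A α_m | β₁ | ... | β_n
is
  A  → β₁ A' | ... | β_n A'
  A' → α₁ A' | ... | α_m A' | ε

B → L becomes B → L B'
B → y becomes B → y B'
B → B g y becomes B' → g y B'
B → B L L becomes B' → L L B'
Add B' → ε

Productions for other non-terminals are unchanged:
  L → g
  L → T T
  T → g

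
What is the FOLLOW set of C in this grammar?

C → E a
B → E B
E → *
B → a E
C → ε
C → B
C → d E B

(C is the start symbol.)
{ $ }

To compute FOLLOW(C), find every occurrence of C on a right-hand side N → α C β: add FIRST(β) \ {ε}, and if β is empty or nullable also add FOLLOW(N). Iterate to a fixed point.

C is the start symbol, so $ ∈ FOLLOW(C).
C does not occur on any right-hand side.

Taking the union: FOLLOW(C) = { $ }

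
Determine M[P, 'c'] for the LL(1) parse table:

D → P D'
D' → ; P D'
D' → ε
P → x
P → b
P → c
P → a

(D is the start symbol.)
To find M[P, 'c'], we find productions for P where 'c' is in the predict set (PREDICT(N → α) = (FIRST(α) \ {ε}) ∪ (FOLLOW(N) if α ⇒* ε)).

P → x: PREDICT = { 'x' }
P → b: PREDICT = { 'b' }
P → c: PREDICT = { 'c' }
  'c' is in predict set, so this production goes in M[P, 'c']
P → a: PREDICT = { 'a' }

M[P, 'c'] = P → c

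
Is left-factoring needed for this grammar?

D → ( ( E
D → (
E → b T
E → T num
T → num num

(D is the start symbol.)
Yes, D has productions with common prefix '('

Left-factoring is needed when two productions for the same non-terminal
share a common prefix on the right-hand side.

Productions for D:
  D → ( ( E
  D → (
Productions for E:
  E → b T
  E → T num

Found common prefix '(' in productions for D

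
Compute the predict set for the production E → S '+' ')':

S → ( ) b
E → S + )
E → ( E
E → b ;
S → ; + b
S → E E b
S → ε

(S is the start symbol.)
{ '(', '+', ';', 'b' }

PREDICT(E → S '+' ')') = (FIRST(RHS) \ {ε}) ∪ (FOLLOW(E) if ε ∈ FIRST(RHS), i.e. RHS ⇒* ε)
FIRST(S) = { '(', '+', ';', 'b', ε }
FIRST(S '+' ')') = { '(', '+', ';', 'b' }
ε ∉ FIRST(S '+' ')'), so FOLLOW(E) is not added.
PREDICT(E → S '+' ')') = { '(', '+', ';', 'b' }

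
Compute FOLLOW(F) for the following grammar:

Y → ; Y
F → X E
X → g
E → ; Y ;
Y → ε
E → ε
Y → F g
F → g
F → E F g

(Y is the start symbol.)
To compute FOLLOW(F), find every occurrence of F on a right-hand side N → α F β: add FIRST(β) \ {ε}, and if β is empty or nullable also add FOLLOW(N). Iterate to a fixed point.

In Y → F g: F is followed by g, add FIRST(g) \ {ε} = { 'g' }
In F → E F g: F is followed by g, add FIRST(g) \ {ε} = { 'g' }

Taking the union: FOLLOW(F) = { 'g' }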